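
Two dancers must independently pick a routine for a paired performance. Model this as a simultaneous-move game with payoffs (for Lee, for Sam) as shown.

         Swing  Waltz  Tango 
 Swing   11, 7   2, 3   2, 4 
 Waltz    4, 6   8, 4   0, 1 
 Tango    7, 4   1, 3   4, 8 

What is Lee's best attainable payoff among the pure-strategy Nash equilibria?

Both Swing is a pure NE (Lee: 11 ≥ 7; Sam: 7 ≥ 4). Lee gets 11.
Both Tango is a pure NE (Lee: 4 ≥ 2; Sam: 8 ≥ 4). Lee gets 4.
Every other cell has a profitable deviation for at least one player. Highest of {11, 4} is 11.

11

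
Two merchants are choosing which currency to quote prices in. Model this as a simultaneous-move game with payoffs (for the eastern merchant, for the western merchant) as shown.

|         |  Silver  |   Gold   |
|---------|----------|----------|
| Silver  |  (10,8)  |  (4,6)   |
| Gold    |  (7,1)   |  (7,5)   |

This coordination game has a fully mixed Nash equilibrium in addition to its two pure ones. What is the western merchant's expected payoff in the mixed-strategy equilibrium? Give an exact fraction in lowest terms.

17/3

The eastern merchant mixes with probability p on Silver, chosen so the western merchant is indifferent: 8p + 1(1−p) = 6p + 5(1−p) gives p = 2/3.
The western merchant's expected payoff is 8·2/3 + 1·1/3 = 17/3.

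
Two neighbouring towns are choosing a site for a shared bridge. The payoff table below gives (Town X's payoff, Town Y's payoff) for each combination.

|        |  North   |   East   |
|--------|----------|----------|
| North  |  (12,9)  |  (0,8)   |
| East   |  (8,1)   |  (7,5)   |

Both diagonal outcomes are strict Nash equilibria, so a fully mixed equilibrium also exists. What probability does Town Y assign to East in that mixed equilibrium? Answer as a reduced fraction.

4/11

Town Y's mix q on North must make Town X indifferent between North and East.
Town X's payoff from North: 12q + 0(1−q). From East: 8q + 7(1−q).
Set equal: 4q = 7(1−q) → q = 7/11.
Probability on East is 1 − 7/11 = 4/11.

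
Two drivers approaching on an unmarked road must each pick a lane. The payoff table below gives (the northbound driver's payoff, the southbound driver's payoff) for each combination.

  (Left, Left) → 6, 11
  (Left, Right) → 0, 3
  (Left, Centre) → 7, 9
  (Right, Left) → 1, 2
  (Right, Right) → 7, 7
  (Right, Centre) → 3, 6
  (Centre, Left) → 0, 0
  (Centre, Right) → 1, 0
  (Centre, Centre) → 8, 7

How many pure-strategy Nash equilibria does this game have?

3

Both Left: the northbound driver gets 6 (best alternative 1); the southbound driver gets 11 (best alternative 9). Neither deviates — NE.
Both Right: the northbound driver gets 7 (best alternative 1); the southbound driver gets 7 (best alternative 6). Neither deviates — NE.
Both Centre: the northbound driver gets 8 (best alternative 7); the southbound driver gets 7 (best alternative 0). Neither deviates — NE.
(Centre, Right) is not a NE: the northbound driver would switch to Right (7 > 1).
No other cell survives both best-response checks, so there are 3 pure NE.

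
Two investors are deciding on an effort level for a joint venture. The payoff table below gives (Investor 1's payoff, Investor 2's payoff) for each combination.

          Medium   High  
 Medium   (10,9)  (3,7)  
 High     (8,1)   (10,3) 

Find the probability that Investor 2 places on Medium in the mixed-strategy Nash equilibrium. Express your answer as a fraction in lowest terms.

Investor 2's mix q on Medium must make Investor 1 indifferent between Medium and High.
Investor 1's payoff from Medium: 10q + 3(1−q). From High: 8q + 10(1−q).
Set equal: 2q = 7(1−q) → q = 7/9.

7/9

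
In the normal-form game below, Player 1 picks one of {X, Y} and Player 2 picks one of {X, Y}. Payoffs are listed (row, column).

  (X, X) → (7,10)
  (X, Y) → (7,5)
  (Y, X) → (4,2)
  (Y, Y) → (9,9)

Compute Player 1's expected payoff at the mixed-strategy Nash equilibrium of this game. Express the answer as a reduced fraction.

7

Player 2 mixes with probability q on X, chosen so Player 1 is indifferent: 7q + 7(1−q) = 4q + 9(1−q) gives q = 2/5.
Player 1's expected payoff (from either row, since indifferent) is 7·2/5 + 7·3/5 = 7.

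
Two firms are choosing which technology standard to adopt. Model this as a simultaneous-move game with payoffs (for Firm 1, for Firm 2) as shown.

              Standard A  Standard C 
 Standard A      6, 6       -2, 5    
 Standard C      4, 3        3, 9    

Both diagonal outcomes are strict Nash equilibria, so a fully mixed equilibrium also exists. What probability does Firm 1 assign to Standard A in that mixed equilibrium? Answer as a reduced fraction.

Firm 1's mix p on Standard A must make Firm 2 indifferent between Standard A and Standard C.
Firm 2's payoff from Standard A: 6p + 3(1−p). From Standard C: 5p + 9(1−p).
Set equal: 1p = 6(1−p) → p = 6/7.

6/7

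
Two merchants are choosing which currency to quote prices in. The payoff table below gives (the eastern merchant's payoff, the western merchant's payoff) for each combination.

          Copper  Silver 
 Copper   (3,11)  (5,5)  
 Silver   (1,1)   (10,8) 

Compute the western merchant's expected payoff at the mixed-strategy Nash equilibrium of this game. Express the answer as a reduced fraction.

The eastern merchant mixes with probability p on Copper, chosen so the western merchant is indifferent: 11p + 1(1−p) = 5p + 8(1−p) gives p = 7/13.
The western merchant's expected payoff is 11·7/13 + 1·6/13 = 83/13.

83/13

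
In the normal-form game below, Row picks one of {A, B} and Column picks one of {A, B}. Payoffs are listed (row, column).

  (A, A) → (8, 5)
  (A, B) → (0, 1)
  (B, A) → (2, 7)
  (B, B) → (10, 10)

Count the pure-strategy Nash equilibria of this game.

2

Both A: Row gets 8 (best alternative 2); Column gets 5 (best alternative 1). Neither deviates — NE.
Both B: Row gets 10 (best alternative 0); Column gets 10 (best alternative 7). Neither deviates — NE.
(B, A) is not a NE: Row would switch to A (8 > 2).
No other cell survives both best-response checks, so there are 2 pure NE.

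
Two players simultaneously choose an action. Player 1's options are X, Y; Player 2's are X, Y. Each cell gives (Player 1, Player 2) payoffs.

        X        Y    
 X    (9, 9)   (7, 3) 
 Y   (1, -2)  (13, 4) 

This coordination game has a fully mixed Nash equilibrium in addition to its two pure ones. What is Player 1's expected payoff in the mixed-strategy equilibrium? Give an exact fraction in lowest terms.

Player 2 mixes with probability q on X, chosen so Player 1 is indifferent: 9q + 7(1−q) = 1q + 13(1−q) gives q = 3/7.
Player 1's expected payoff (from either row, since indifferent) is 9·3/7 + 7·4/7 = 55/7.

55/7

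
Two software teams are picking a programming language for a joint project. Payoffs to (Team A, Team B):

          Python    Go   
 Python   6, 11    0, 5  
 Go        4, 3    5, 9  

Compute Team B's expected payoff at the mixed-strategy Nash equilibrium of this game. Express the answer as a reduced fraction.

Team A mixes with probability p on Python, chosen so Team B is indifferent: 11p + 3(1−p) = 5p + 9(1−p) gives p = 1/2.
Team B's expected payoff is 11·1/2 + 3·1/2 = 7.

7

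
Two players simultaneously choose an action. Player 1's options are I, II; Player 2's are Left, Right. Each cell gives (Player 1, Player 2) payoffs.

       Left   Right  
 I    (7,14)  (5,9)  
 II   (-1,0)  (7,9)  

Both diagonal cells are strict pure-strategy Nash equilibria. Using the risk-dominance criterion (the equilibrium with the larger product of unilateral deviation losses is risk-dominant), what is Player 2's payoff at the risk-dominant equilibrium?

14

At (I, Left): Player 1 loses 7 − (-1) = 8 by deviating; Player 2 loses 14 − 9 = 5. Product = 8·5 = 40.
At (II, Right): Player 1 loses 7 − 5 = 2 by deviating; Player 2 loses 9 − 0 = 9. Product = 2·9 = 18.
40 > 18, so (I, Left) is risk-dominant. Player 2's payoff there is 14.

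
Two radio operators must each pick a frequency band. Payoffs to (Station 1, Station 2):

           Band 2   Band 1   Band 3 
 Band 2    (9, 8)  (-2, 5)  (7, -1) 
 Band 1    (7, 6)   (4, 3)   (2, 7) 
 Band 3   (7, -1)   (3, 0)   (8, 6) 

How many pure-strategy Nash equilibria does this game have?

Both Band 2: Station 1 gets 9 (best alternative 7); Station 2 gets 8 (best alternative 5). Neither deviates — NE.
Both Band 3: Station 1 gets 8 (best alternative 7); Station 2 gets 6 (best alternative 0). Neither deviates — NE.
Both Band 1 is not a NE: Station 2 would switch to Band 3 (7 > 3).
No other cell survives both best-response checks, so there are 2 pure NE.

2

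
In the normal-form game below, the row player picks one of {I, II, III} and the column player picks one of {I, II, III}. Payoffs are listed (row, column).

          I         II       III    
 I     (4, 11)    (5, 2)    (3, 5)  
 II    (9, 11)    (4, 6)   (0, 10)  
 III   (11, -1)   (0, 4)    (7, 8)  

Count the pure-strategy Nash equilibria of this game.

1

Both III: the row player gets 7 (best alternative 3); the column player gets 8 (best alternative 4). Neither deviates — NE.
Both II is not a NE: the row player would switch to I (5 > 4).
No other cell survives both best-response checks, so there is 1 pure NE.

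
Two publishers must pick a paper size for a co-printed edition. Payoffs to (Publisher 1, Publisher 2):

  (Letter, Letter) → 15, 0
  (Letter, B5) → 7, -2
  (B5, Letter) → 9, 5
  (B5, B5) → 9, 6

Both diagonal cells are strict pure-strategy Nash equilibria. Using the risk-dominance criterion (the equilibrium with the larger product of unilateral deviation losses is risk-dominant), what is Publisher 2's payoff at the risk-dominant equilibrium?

0

At both Letter: Publisher 1 loses 15 − 9 = 6 by deviating; Publisher 2 loses 0 − (-2) = 2. Product = 6·2 = 12.
At both B5: Publisher 1 loses 9 − 7 = 2 by deviating; Publisher 2 loses 6 − 5 = 1. Product = 2·1 = 2.
12 > 2, so both Letter is risk-dominant. Publisher 2's payoff there is 0.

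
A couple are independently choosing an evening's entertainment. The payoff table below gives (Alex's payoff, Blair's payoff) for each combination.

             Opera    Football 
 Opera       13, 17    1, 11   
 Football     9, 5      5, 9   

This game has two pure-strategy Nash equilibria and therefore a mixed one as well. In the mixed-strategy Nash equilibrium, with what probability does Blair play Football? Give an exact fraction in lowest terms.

Blair's mix q on Opera must make Alex indifferent between Opera and Football.
Alex's payoff from Opera: 13q + 1(1−q). From Football: 9q + 5(1−q).
Set equal: 4q = 4(1−q) → q = 4/8 = 1/2.
Probability on Football is 1 − 1/2 = 1/2.

1/2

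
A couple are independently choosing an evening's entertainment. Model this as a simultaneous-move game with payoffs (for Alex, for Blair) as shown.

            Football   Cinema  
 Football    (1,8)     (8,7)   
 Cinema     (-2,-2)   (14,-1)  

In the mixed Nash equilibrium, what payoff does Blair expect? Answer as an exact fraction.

3

Alex mixes with probability p on Football, chosen so Blair is indifferent: 8p + (-2)(1−p) = 7p + (-1)(1−p) gives p = 1/2.
Blair's expected payoff is 8·1/2 + (-2)·1/2 = 3.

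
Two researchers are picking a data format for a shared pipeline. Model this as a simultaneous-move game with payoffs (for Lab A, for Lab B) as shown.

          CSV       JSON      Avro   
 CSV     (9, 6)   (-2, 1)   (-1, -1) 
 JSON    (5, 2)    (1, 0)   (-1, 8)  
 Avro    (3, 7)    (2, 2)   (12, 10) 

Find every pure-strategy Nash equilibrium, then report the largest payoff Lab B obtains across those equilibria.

Both CSV is a pure NE (Lab A: 9 ≥ 5; Lab B: 6 ≥ 1). Lab B gets 6.
Both Avro is a pure NE (Lab A: 12 ≥ -1; Lab B: 10 ≥ 7). Lab B gets 10.
Every other cell has a profitable deviation for at least one player. Highest of {6, 10} is 10.

10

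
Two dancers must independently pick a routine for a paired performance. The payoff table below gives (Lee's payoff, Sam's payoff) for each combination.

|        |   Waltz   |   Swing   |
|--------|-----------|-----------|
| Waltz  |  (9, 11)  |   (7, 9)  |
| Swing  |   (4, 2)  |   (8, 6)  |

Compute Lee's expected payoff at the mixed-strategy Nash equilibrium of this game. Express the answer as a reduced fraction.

Sam mixes with probability q on Waltz, chosen so Lee is indifferent: 9q + 7(1−q) = 4q + 8(1−q) gives q = 1/6.
Lee's expected payoff (from either row, since indifferent) is 9·1/6 + 7·5/6 = 22/3.

22/3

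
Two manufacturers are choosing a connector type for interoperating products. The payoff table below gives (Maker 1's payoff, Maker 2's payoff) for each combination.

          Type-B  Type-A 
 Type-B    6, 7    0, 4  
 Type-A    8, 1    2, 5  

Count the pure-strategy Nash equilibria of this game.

1

Both Type-A: Maker 1 gets 2 (best alternative 0); Maker 2 gets 5 (best alternative 1). Neither deviates — NE.
Both Type-B is not a NE: Maker 1 would switch to Type-A (8 > 6).
No other cell survives both best-response checks, so there is 1 pure NE.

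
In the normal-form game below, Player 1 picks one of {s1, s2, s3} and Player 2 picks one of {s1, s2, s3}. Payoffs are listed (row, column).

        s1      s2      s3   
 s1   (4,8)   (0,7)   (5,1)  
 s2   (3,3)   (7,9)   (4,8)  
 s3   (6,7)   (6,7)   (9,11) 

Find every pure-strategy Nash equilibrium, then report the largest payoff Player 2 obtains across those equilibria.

11

Both s2 is a pure NE (Player 1: 7 ≥ 6; Player 2: 9 ≥ 8). Player 2 gets 9.
Both s3 is a pure NE (Player 1: 9 ≥ 5; Player 2: 11 ≥ 7). Player 2 gets 11.
Every other cell has a profitable deviation for at least one player. Highest of {9, 11} is 11.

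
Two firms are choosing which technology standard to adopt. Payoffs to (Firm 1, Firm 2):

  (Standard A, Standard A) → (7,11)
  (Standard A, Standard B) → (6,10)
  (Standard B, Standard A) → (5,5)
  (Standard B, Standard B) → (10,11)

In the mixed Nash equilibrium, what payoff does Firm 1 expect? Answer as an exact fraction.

20/3

Firm 2 mixes with probability q on Standard A, chosen so Firm 1 is indifferent: 7q + 6(1−q) = 5q + 10(1−q) gives q = 2/3.
Firm 1's expected payoff (from either row, since indifferent) is 7·2/3 + 6·1/3 = 20/3.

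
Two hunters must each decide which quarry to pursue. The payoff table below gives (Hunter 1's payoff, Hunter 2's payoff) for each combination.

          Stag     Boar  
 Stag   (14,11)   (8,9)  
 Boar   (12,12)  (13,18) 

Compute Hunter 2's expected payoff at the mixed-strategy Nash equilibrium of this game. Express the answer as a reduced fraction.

45/4

Hunter 1 mixes with probability p on Stag, chosen so Hunter 2 is indifferent: 11p + 12(1−p) = 9p + 18(1−p) gives p = 3/4.
Hunter 2's expected payoff is 11·3/4 + 12·1/4 = 45/4.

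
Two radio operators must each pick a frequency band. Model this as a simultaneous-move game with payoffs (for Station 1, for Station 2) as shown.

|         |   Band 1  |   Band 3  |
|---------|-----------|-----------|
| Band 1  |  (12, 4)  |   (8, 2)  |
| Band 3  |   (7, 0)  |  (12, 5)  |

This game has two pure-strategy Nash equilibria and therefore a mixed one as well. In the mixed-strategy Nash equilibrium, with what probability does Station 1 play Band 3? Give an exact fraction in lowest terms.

Station 1's mix p on Band 1 must make Station 2 indifferent between Band 1 and Band 3.
Station 2's payoff from Band 1: 4p + 0(1−p). From Band 3: 2p + 5(1−p).
Set equal: 2p = 5(1−p) → p = 5/7.
Probability on Band 3 is 1 − 5/7 = 2/7.

2/7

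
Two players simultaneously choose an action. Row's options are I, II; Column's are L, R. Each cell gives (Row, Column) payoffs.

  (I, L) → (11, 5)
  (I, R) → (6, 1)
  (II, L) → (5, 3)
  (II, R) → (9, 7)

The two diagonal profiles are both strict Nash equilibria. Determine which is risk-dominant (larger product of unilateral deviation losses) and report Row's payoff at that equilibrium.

At (I, L): Row loses 11 − 5 = 6 by deviating; Column loses 5 − 1 = 4. Product = 6·4 = 24.
At (II, R): Row loses 9 − 6 = 3 by deviating; Column loses 7 − 3 = 4. Product = 3·4 = 12.
24 > 12, so (I, L) is risk-dominant. Row's payoff there is 11.

11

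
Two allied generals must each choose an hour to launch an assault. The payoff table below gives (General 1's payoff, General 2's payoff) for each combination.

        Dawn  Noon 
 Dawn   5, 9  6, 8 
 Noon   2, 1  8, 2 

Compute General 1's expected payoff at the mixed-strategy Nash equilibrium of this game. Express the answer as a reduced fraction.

28/5

General 2 mixes with probability q on Dawn, chosen so General 1 is indifferent: 5q + 6(1−q) = 2q + 8(1−q) gives q = 2/5.
General 1's expected payoff (from either row, since indifferent) is 5·2/5 + 6·3/5 = 28/5.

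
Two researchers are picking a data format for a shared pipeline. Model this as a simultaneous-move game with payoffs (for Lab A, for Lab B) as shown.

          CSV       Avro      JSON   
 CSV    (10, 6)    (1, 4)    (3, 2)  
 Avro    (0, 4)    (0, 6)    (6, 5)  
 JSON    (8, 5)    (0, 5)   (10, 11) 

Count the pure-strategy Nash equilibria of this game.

2

Both CSV: Lab A gets 10 (best alternative 8); Lab B gets 6 (best alternative 4). Neither deviates — NE.
Both JSON: Lab A gets 10 (best alternative 6); Lab B gets 11 (best alternative 5). Neither deviates — NE.
Both Avro is not a NE: Lab A would switch to CSV (1 > 0).
No other cell survives both best-response checks, so there are 2 pure NE.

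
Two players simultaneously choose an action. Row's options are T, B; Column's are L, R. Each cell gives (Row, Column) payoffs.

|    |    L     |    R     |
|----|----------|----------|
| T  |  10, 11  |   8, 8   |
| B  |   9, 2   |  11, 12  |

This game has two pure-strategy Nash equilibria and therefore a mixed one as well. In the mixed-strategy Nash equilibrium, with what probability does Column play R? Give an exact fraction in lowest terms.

Column's mix q on L must make Row indifferent between T and B.
Row's payoff from T: 10q + 8(1−q). From B: 9q + 11(1−q).
Set equal: 1q = 3(1−q) → q = 3/4.
Probability on R is 1 − 3/4 = 1/4.

1/4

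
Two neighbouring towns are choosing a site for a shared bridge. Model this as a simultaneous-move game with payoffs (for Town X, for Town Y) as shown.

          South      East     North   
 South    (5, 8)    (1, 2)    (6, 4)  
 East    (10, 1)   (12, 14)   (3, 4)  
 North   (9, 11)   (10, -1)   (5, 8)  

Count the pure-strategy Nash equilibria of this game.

Both East: Town X gets 12 (best alternative 10); Town Y gets 14 (best alternative 4). Neither deviates — NE.
Both South is not a NE: Town X would switch to East (10 > 5).
No other cell survives both best-response checks, so there is 1 pure NE.

1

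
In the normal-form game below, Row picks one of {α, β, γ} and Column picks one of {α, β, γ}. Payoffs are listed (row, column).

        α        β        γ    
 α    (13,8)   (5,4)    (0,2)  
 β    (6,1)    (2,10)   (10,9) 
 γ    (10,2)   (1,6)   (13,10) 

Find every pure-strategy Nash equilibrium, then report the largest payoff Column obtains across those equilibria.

10

Both α is a pure NE (Row: 13 ≥ 10; Column: 8 ≥ 4). Column gets 8.
Both γ is a pure NE (Row: 13 ≥ 10; Column: 10 ≥ 6). Column gets 10.
Every other cell has a profitable deviation for at least one player. Highest of {8, 10} is 10.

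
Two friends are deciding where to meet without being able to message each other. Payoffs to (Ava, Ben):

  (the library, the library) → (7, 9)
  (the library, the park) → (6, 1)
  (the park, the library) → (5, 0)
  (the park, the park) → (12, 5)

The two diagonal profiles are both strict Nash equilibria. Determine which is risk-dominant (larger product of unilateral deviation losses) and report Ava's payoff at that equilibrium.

At both the library: Ava loses 7 − 5 = 2 by deviating; Ben loses 9 − 1 = 8. Product = 2·8 = 16.
At both the park: Ava loses 12 − 6 = 6 by deviating; Ben loses 5 − 0 = 5. Product = 6·5 = 30.
30 > 16, so both the park is risk-dominant. Ava's payoff there is 12.

12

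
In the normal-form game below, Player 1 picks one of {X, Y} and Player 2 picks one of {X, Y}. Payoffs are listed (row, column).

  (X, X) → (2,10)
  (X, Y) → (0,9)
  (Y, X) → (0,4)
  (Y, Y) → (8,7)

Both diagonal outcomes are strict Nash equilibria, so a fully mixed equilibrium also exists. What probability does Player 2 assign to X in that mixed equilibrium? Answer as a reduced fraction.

Player 2's mix q on X must make Player 1 indifferent between X and Y.
Player 1's payoff from X: 2q + 0(1−q). From Y: 0q + 8(1−q).
Set equal: 2q = 8(1−q) → q = 8/10 = 4/5.

4/5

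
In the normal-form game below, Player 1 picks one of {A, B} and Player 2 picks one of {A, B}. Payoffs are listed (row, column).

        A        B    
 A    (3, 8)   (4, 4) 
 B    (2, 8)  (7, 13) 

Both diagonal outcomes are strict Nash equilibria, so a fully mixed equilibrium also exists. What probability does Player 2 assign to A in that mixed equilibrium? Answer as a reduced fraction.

Player 2's mix q on A must make Player 1 indifferent between A and B.
Player 1's payoff from A: 3q + 4(1−q). From B: 2q + 7(1−q).
Set equal: 1q = 3(1−q) → q = 3/4.

3/4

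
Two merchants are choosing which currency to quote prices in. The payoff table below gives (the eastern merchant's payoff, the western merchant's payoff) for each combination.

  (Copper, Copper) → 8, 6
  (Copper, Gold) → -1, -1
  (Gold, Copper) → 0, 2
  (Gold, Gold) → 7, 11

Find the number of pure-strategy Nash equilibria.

Both Copper: the eastern merchant gets 8 (best alternative 0); the western merchant gets 6 (best alternative -1). Neither deviates — NE.
Both Gold: the eastern merchant gets 7 (best alternative -1); the western merchant gets 11 (best alternative 2). Neither deviates — NE.
(Copper, Gold) is not a NE: the eastern merchant would switch to Gold (7 > -1).
No other cell survives both best-response checks, so there are 2 pure NE.

2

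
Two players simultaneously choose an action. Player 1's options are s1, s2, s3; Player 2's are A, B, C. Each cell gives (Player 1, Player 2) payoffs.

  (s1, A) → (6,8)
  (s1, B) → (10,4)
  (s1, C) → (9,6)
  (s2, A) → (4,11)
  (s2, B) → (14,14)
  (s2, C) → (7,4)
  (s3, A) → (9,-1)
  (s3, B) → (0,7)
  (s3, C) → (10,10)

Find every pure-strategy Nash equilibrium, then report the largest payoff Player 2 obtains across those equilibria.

14

(s2, B) is a pure NE (Player 1: 14 ≥ 10; Player 2: 14 ≥ 11). Player 2 gets 14.
(s3, C) is a pure NE (Player 1: 10 ≥ 9; Player 2: 10 ≥ 7). Player 2 gets 10.
Every other cell has a profitable deviation for at least one player. Highest of {14, 10} is 14.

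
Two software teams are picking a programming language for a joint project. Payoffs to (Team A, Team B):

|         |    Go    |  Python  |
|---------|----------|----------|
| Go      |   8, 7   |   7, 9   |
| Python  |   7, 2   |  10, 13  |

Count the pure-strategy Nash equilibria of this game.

Both Python: Team A gets 10 (best alternative 7); Team B gets 13 (best alternative 2). Neither deviates — NE.
Both Go is not a NE: Team B would switch to Python (9 > 7).
No other cell survives both best-response checks, so there is 1 pure NE.

1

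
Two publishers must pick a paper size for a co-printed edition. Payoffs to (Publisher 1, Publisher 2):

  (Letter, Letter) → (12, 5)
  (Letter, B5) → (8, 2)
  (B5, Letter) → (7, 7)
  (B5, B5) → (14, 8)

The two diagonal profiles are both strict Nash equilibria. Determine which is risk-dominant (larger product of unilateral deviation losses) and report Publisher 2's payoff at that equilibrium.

At both Letter: Publisher 1 loses 12 − 7 = 5 by deviating; Publisher 2 loses 5 − 2 = 3. Product = 5·3 = 15.
At both B5: Publisher 1 loses 14 − 8 = 6 by deviating; Publisher 2 loses 8 − 7 = 1. Product = 6·1 = 6.
15 > 6, so both Letter is risk-dominant. Publisher 2's payoff there is 5.

5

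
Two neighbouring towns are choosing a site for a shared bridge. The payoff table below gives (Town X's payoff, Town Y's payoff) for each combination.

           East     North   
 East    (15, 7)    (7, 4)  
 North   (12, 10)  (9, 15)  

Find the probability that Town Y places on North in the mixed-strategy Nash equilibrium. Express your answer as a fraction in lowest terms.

Town Y's mix q on East must make Town X indifferent between East and North.
Town X's payoff from East: 15q + 7(1−q). From North: 12q + 9(1−q).
Set equal: 3q = 2(1−q) → q = 2/5.
Probability on North is 1 − 2/5 = 3/5.

3/5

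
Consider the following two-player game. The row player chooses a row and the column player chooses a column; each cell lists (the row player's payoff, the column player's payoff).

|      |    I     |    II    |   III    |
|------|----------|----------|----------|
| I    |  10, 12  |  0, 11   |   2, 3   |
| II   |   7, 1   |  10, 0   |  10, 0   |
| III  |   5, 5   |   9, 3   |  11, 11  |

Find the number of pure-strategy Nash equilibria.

Both I: the row player gets 10 (best alternative 7); the column player gets 12 (best alternative 11). Neither deviates — NE.
Both III: the row player gets 11 (best alternative 10); the column player gets 11 (best alternative 5). Neither deviates — NE.
Both II is not a NE: the column player would switch to I (1 > 0).
No other cell survives both best-response checks, so there are 2 pure NE.

2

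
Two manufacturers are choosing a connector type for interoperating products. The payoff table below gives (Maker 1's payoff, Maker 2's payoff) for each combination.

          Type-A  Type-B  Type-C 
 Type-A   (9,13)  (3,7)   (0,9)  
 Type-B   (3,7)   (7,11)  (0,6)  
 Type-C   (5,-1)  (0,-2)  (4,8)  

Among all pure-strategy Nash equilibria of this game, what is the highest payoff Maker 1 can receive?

Both Type-A is a pure NE (Maker 1: 9 ≥ 5; Maker 2: 13 ≥ 9). Maker 1 gets 9.
Both Type-B is a pure NE (Maker 1: 7 ≥ 3; Maker 2: 11 ≥ 7). Maker 1 gets 7.
Both Type-C is a pure NE (Maker 1: 4 ≥ 0; Maker 2: 8 ≥ -1). Maker 1 gets 4.
Every other cell has a profitable deviation for at least one player. Highest of {9, 7, 4} is 9.

9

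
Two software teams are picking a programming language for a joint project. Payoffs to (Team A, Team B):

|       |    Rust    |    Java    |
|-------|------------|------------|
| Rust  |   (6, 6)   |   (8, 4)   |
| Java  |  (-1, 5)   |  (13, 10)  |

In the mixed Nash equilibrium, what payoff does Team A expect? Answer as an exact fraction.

43/6

Team B mixes with probability q on Rust, chosen so Team A is indifferent: 6q + 8(1−q) = (-1)q + 13(1−q) gives q = 5/12.
Team A's expected payoff (from either row, since indifferent) is 6·5/12 + 8·7/12 = 43/6.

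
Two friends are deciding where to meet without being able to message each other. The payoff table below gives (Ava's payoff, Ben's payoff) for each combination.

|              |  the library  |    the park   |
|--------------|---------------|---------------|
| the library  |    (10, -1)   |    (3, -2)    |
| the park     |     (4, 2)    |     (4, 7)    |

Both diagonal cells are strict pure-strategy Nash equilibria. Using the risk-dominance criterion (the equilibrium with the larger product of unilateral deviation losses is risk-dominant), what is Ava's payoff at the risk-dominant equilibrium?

At both the library: Ava loses 10 − 4 = 6 by deviating; Ben loses -1 − (-2) = 1. Product = 6·1 = 6.
At both the park: Ava loses 4 − 3 = 1 by deviating; Ben loses 7 − 2 = 5. Product = 1·5 = 5.
6 > 5, so both the library is risk-dominant. Ava's payoff there is 10.

10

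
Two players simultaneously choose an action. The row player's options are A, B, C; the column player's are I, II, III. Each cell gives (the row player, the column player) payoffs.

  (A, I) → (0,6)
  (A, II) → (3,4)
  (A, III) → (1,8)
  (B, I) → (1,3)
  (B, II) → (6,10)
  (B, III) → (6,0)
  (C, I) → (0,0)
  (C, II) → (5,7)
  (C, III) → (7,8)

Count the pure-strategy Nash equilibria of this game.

(B, II): the row player gets 6 (best alternative 5); the column player gets 10 (best alternative 3). Neither deviates — NE.
(C, III): the row player gets 7 (best alternative 6); the column player gets 8 (best alternative 7). Neither deviates — NE.
(A, I) is not a NE: the row player would switch to B (1 > 0).
No other cell survives both best-response checks, so there are 2 pure NE.

2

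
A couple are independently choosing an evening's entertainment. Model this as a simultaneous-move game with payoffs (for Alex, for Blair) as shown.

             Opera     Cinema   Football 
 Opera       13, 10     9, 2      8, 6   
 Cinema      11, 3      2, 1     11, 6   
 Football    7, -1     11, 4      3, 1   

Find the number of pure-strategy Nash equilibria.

3

Both Opera: Alex gets 13 (best alternative 11); Blair gets 10 (best alternative 6). Neither deviates — NE.
(Cinema, Football): Alex gets 11 (best alternative 8); Blair gets 6 (best alternative 3). Neither deviates — NE.
(Football, Cinema): Alex gets 11 (best alternative 9); Blair gets 4 (best alternative 1). Neither deviates — NE.
Both Cinema is not a NE: Alex would switch to Football (11 > 2).
No other cell survives both best-response checks, so there are 3 pure NE.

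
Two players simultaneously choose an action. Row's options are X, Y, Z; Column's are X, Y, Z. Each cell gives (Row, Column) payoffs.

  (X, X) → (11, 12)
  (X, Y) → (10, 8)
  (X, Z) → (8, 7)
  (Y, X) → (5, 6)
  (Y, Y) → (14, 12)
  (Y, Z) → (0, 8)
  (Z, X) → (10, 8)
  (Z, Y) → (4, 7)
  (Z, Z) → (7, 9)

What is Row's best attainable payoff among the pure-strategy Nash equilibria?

14

Both X is a pure NE (Row: 11 ≥ 10; Column: 12 ≥ 8). Row gets 11.
Both Y is a pure NE (Row: 14 ≥ 10; Column: 12 ≥ 8). Row gets 14.
Every other cell has a profitable deviation for at least one player. Highest of {11, 14} is 14.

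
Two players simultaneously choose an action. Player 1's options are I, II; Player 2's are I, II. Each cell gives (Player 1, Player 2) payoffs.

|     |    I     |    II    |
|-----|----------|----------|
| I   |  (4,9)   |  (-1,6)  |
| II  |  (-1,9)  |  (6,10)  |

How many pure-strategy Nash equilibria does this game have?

2

Both I: Player 1 gets 4 (best alternative -1); Player 2 gets 9 (best alternative 6). Neither deviates — NE.
Both II: Player 1 gets 6 (best alternative -1); Player 2 gets 10 (best alternative 9). Neither deviates — NE.
(I, II) is not a NE: Player 1 would switch to II (6 > -1).
No other cell survives both best-response checks, so there are 2 pure NE.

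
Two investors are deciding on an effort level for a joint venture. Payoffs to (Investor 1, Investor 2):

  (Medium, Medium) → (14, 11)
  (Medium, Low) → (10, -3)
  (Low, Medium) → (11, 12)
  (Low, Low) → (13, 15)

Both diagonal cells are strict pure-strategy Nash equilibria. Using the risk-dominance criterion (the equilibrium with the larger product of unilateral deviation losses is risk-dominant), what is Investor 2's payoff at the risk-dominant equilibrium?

11

At both Medium: Investor 1 loses 14 − 11 = 3 by deviating; Investor 2 loses 11 − (-3) = 14. Product = 3·14 = 42.
At both Low: Investor 1 loses 13 − 10 = 3 by deviating; Investor 2 loses 15 − 12 = 3. Product = 3·3 = 9.
42 > 9, so both Medium is risk-dominant. Investor 2's payoff there is 11.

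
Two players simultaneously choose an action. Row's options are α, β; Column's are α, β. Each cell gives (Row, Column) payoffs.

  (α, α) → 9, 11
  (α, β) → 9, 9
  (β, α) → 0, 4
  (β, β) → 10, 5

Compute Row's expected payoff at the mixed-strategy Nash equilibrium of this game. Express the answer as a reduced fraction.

9

Column mixes with probability q on α, chosen so Row is indifferent: 9q + 9(1−q) = 0q + 10(1−q) gives q = 1/10.
Row's expected payoff (from either row, since indifferent) is 9·1/10 + 9·9/10 = 9.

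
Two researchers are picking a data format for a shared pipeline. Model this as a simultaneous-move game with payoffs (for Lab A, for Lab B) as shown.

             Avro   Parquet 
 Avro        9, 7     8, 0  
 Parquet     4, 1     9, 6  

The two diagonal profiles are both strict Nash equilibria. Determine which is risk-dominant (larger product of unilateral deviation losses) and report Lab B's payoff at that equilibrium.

At both Avro: Lab A loses 9 − 4 = 5 by deviating; Lab B loses 7 − 0 = 7. Product = 5·7 = 35.
At both Parquet: Lab A loses 9 − 8 = 1 by deviating; Lab B loses 6 − 1 = 5. Product = 1·5 = 5.
35 > 5, so both Avro is risk-dominant. Lab B's payoff there is 7.

7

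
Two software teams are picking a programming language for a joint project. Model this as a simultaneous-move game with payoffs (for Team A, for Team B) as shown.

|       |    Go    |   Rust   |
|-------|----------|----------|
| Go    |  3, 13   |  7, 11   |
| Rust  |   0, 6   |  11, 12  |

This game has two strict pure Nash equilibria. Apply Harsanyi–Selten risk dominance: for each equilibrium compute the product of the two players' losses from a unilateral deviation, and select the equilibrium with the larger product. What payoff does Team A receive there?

11

At both Go: Team A loses 3 − 0 = 3 by deviating; Team B loses 13 − 11 = 2. Product = 3·2 = 6.
At both Rust: Team A loses 11 − 7 = 4 by deviating; Team B loses 12 − 6 = 6. Product = 4·6 = 24.
24 > 6, so both Rust is risk-dominant. Team A's payoff there is 11.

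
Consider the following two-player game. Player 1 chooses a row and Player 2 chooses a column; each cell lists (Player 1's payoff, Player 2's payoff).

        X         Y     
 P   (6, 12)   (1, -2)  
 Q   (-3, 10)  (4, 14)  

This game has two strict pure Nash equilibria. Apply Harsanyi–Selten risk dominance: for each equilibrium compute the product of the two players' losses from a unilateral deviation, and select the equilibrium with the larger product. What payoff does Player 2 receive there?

At (P, X): Player 1 loses 6 − (-3) = 9 by deviating; Player 2 loses 12 − (-2) = 14. Product = 9·14 = 126.
At (Q, Y): Player 1 loses 4 − 1 = 3 by deviating; Player 2 loses 14 − 10 = 4. Product = 3·4 = 12.
126 > 12, so (P, X) is risk-dominant. Player 2's payoff there is 12.

12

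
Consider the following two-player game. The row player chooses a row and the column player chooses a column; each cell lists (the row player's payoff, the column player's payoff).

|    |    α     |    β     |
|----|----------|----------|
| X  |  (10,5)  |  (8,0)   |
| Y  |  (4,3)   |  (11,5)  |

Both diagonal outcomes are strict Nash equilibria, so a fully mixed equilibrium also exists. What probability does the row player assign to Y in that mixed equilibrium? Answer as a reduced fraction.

5/7

The row player's mix p on X must make the column player indifferent between α and β.
The column player's payoff from α: 5p + 3(1−p). From β: 0p + 5(1−p).
Set equal: 5p = 2(1−p) → p = 2/7.
Probability on Y is 1 − 2/7 = 5/7.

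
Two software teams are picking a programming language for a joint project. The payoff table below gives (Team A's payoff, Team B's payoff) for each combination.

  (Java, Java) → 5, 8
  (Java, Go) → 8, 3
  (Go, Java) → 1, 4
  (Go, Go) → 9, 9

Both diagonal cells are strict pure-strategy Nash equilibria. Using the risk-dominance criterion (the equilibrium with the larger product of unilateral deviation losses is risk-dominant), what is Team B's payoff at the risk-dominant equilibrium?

8

At both Java: Team A loses 5 − 1 = 4 by deviating; Team B loses 8 − 3 = 5. Product = 4·5 = 20.
At both Go: Team A loses 9 − 8 = 1 by deviating; Team B loses 9 − 4 = 5. Product = 1·5 = 5.
20 > 5, so both Java is risk-dominant. Team B's payoff there is 8.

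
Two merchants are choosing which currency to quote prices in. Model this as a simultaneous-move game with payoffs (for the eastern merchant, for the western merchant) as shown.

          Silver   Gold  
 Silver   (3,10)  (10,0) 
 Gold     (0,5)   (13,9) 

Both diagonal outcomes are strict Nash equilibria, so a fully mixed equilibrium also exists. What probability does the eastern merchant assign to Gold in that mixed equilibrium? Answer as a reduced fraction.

5/7

The eastern merchant's mix p on Silver must make the western merchant indifferent between Silver and Gold.
The western merchant's payoff from Silver: 10p + 5(1−p). From Gold: 0p + 9(1−p).
Set equal: 10p = 4(1−p) → p = 4/14 = 2/7.
Probability on Gold is 1 − 2/7 = 5/7.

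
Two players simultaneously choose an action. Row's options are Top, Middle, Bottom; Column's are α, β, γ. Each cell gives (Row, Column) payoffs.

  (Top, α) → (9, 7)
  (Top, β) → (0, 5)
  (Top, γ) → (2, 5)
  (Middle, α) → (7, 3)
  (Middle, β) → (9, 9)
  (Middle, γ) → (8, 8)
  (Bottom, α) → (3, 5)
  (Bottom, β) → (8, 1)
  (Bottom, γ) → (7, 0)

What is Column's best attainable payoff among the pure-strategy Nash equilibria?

9

(Top, α) is a pure NE (Row: 9 ≥ 7; Column: 7 ≥ 5). Column gets 7.
(Middle, β) is a pure NE (Row: 9 ≥ 8; Column: 9 ≥ 8). Column gets 9.
Every other cell has a profitable deviation for at least one player. Highest of {7, 9} is 9.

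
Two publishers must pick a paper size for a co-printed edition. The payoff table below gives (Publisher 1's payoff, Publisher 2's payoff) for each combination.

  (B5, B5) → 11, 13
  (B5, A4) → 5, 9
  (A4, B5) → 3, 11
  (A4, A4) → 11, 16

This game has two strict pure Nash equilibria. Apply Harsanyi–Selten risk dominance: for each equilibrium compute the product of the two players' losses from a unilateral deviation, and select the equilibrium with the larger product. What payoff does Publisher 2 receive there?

13

At both B5: Publisher 1 loses 11 − 3 = 8 by deviating; Publisher 2 loses 13 − 9 = 4. Product = 8·4 = 32.
At both A4: Publisher 1 loses 11 − 5 = 6 by deviating; Publisher 2 loses 16 − 11 = 5. Product = 6·5 = 30.
32 > 30, so both B5 is risk-dominant. Publisher 2's payoff there is 13.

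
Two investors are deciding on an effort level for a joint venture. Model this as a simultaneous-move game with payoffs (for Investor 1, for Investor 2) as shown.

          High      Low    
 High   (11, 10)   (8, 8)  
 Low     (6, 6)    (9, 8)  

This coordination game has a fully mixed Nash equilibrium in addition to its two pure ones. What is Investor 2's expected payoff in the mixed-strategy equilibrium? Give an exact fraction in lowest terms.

Investor 1 mixes with probability p on High, chosen so Investor 2 is indifferent: 10p + 6(1−p) = 8p + 8(1−p) gives p = 1/2.
Investor 2's expected payoff is 10·1/2 + 6·1/2 = 8.

8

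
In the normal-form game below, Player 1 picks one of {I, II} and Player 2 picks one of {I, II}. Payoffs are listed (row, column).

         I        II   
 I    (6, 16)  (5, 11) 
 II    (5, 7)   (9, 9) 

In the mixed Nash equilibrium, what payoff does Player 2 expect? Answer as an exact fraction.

67/7

Player 1 mixes with probability p on I, chosen so Player 2 is indifferent: 16p + 7(1−p) = 11p + 9(1−p) gives p = 2/7.
Player 2's expected payoff is 16·2/7 + 7·5/7 = 67/7.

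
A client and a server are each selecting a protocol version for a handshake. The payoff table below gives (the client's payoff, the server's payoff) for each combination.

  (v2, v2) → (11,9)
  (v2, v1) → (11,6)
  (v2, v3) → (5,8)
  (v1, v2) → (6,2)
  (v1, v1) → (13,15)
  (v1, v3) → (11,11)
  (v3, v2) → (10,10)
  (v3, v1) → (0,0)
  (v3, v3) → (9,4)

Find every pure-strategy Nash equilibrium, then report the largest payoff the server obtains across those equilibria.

15

Both v2 is a pure NE (the client: 11 ≥ 10; the server: 9 ≥ 8). The server gets 9.
Both v1 is a pure NE (the client: 13 ≥ 11; the server: 15 ≥ 11). The server gets 15.
Every other cell has a profitable deviation for at least one player. Highest of {9, 15} is 15.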